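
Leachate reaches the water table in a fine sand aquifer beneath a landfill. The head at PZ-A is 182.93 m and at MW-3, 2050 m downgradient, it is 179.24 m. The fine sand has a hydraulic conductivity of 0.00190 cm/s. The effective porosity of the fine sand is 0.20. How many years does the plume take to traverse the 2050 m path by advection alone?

380

Convert K: 0.00190 cm/s × 864 = 1.642 m/day.
Hydraulic gradient i = (182.93 − 179.24) / 2050 = 3.69 / 2050 = 0.001800.
Darcy flux q = K · i = 1.642 × 0.001800 = 0.002955 m/day.
Seepage velocity v = q / n_e = 0.002955 / 0.20 = 0.01477 m/day.
Travel time t = L / v = 2050 / 0.01477 = 1.388e+05 days = 379.9 years.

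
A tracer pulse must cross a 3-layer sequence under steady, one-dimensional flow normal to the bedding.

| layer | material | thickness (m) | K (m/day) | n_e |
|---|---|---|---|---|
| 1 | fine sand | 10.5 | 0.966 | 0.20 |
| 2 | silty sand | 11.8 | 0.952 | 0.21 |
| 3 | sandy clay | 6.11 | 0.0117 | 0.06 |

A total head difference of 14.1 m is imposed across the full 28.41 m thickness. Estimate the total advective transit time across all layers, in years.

0.524

With flow normal to the layers, continuity requires the same specific discharge q through every layer.
Σ(b_i/K_i) = 10.5/0.966 + 11.8/0.952 + 6.11/0.0117 = 545.5 d.
q = Δh / Σ(b_i/K_i) = 14.1 / 545.5 = 0.02585 m/day.
In each layer the seepage velocity is v_i = q/n_i, so the layer transit time is t_i = b_i·n_i / q:
  layer 1 (fine sand): t_1 = 10.5 × 0.20 / 0.02585 = 81.24 d
  layer 2 (silty sand): t_2 = 11.8 × 0.21 / 0.02585 = 95.87 d
  layer 3 (sandy clay): t_3 = 6.11 × 0.06 / 0.02585 = 14.18 d
Total t = Σ t_i = 191.3 days = 0.5237 years.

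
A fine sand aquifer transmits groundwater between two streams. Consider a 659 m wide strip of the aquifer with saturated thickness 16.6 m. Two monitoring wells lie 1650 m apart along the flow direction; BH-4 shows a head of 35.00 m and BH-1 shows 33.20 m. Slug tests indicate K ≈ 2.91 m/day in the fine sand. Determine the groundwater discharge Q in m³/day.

34.7

Cross-sectional area A = 659 × 16.6 = 10939 m².
Hydraulic gradient i = (35.00 − 33.20) / 1650 = 1.8 / 1650 = 0.001091.
Darcy's law: Q = K · A · i = 2.910 × 10939 × 0.001091 = 34.73 m³/day.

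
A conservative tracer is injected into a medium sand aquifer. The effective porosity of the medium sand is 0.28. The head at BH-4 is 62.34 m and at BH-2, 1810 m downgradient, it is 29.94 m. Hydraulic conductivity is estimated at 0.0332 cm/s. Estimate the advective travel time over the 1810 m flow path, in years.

Convert K: 0.0332 cm/s × 864 = 28.68 m/day.
Hydraulic gradient i = (62.34 − 29.94) / 1810 = 32.4 / 1810 = 0.01790.
Darcy flux q = K · i = 28.68 × 0.01790 = 0.5135 m/day.
Seepage velocity v = q / n_e = 0.5135 / 0.28 = 1.834 m/day.
Travel time t = L / v = 1810 / 1.834 = 987.0 days = 2.702 years.

2.70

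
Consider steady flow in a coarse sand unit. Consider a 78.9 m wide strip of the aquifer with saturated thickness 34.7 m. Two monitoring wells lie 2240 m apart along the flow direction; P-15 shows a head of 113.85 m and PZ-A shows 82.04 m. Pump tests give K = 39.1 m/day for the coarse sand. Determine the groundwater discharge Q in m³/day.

1520

Cross-sectional area A = 78.9 × 34.7 = 2738 m².
Hydraulic gradient i = (113.85 − 82.04) / 2240 = 31.81 / 2240 = 0.01420.
Darcy's law: Q = K · A · i = 39.10 × 2738 × 0.01420 = 1520 m³/day.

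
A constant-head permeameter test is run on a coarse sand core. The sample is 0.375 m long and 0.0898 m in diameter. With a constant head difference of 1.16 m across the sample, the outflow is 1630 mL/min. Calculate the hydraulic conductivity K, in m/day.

120

Cross-sectional area A = π·(d/2)² = π × (0.0898/2)² = 0.006333 m².
Convert discharge: 1630 mL/min = 2.717e-05 m³/s.
Darcy's law rearranged: K = Q·L / (A·Δh) = 2.717e-05 × 0.375 / (0.006333 × 1.16) = 0.001387 m/s = 119.8 m/day.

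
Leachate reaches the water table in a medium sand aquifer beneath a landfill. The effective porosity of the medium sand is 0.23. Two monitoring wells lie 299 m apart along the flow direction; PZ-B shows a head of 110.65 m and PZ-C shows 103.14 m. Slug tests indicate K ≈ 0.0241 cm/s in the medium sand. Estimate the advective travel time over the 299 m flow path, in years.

Convert K: 0.0241 cm/s × 864 = 20.82 m/day.
Hydraulic gradient i = (110.65 − 103.14) / 299 = 7.51 / 299 = 0.02512.
Darcy flux q = K · i = 20.82 × 0.02512 = 0.5230 m/day.
Seepage velocity v = q / n_e = 0.5230 / 0.23 = 2.274 m/day.
Travel time t = L / v = 299 / 2.274 = 131.5 days = 0.3600 years.

0.360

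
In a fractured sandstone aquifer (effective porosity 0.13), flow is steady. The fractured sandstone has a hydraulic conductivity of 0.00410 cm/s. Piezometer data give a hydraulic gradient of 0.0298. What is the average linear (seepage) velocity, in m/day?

Convert K: 0.00410 cm/s × 864 = 3.542 m/day.
Hydraulic gradient i = 0.0298.
Darcy flux q = K · i = 3.542 × 0.02980 = 0.1056 m/day.
Seepage velocity v = q / n_e = 0.1056 / 0.13 = 0.8120 m/day.

0.812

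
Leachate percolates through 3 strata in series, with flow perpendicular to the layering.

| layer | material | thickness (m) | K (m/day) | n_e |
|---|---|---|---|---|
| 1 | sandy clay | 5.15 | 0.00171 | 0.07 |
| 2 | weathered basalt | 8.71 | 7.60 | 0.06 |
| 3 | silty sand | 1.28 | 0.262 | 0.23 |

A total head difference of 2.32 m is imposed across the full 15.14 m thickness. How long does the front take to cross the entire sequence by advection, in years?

With flow normal to the layers, continuity requires the same specific discharge q through every layer.
Σ(b_i/K_i) = 5.15/0.00171 + 8.71/7.60 + 1.28/0.262 = 3018 d.
q = Δh / Σ(b_i/K_i) = 2.32 / 3018 = 0.0007688 m/day.
In each layer the seepage velocity is v_i = q/n_i, so the layer transit time is t_i = b_i·n_i / q:
  layer 1 (sandy clay): t_1 = 5.15 × 0.07 / 0.0007688 = 468.9 d
  layer 2 (weathered basalt): t_2 = 8.71 × 0.06 / 0.0007688 = 679.8 d
  layer 3 (silty sand): t_3 = 1.28 × 0.23 / 0.0007688 = 382.9 d
Total t = Σ t_i = 1532 days = 4.193 years.

4.19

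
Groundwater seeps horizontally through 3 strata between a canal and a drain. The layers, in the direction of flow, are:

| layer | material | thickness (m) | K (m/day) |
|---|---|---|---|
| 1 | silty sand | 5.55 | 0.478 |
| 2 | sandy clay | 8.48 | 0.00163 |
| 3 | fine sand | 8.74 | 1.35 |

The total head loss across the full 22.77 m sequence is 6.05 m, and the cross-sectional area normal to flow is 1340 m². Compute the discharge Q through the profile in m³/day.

Flow is perpendicular to layering, so the layers act in series and the equivalent K is the thickness-weighted harmonic mean.
Total thickness L = 5.55 + 8.48 + 8.74 = 22.77 m.
Σ(b_i/K_i) = 5.55/0.478 + 8.48/0.00163 + 8.74/1.35 = 5221 d.
K_eq = L / Σ(b_i/K_i) = 22.77 / 5221 = 0.004362 m/day.
Q = K_eq · A · (Δh/L) = 0.004362 × 1340 × (6.05/22.77) = 1.553 m³/day.

1.55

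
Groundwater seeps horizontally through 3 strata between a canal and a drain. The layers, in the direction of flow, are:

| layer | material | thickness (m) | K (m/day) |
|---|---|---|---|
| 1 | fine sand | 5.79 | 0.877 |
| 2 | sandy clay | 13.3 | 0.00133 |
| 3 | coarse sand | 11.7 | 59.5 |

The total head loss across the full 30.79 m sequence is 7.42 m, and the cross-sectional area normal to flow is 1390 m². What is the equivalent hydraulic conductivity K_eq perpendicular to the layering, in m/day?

0.00308

Flow is perpendicular to layering, so the layers act in series and the equivalent K is the thickness-weighted harmonic mean.
Total thickness L = 5.79 + 13.3 + 11.7 = 30.79 m.
Σ(b_i/K_i) = 5.79/0.877 + 13.3/0.00133 + 11.7/59.5 = 10007 d.
K_eq = L / Σ(b_i/K_i) = 30.79 / 10007 = 0.003077 m/day.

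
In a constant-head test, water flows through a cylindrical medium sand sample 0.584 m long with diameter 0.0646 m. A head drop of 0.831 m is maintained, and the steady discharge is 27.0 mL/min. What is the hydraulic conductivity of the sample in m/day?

8.34

Cross-sectional area A = π·(d/2)² = π × (0.0646/2)² = 0.003278 m².
Convert discharge: 27.0 mL/min = 4.500e-07 m³/s.
Darcy's law rearranged: K = Q·L / (A·Δh) = 4.500e-07 × 0.584 / (0.003278 × 0.831) = 9.649e-05 m/s = 8.336 m/day.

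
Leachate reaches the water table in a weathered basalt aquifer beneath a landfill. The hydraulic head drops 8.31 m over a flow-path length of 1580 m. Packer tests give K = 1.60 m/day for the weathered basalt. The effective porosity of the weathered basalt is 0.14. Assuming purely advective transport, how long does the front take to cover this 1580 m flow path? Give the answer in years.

72.0

Hydraulic gradient i = Δh / L = 8.31 / 1580 = 0.005259.
Darcy flux q = K · i = 1.600 × 0.005259 = 0.008415 m/day.
Seepage velocity v = q / n_e = 0.008415 / 0.14 = 0.06011 m/day.
Travel time t = L / v = 1580 / 0.06011 = 26286 days = 71.97 years.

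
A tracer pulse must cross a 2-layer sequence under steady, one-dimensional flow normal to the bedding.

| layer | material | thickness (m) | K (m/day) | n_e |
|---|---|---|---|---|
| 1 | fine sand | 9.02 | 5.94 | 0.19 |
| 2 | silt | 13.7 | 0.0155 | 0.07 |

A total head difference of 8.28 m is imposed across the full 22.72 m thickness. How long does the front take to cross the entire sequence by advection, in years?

With flow normal to the layers, continuity requires the same specific discharge q through every layer.
Σ(b_i/K_i) = 9.02/5.94 + 13.7/0.0155 = 885.4 d.
q = Δh / Σ(b_i/K_i) = 8.28 / 885.4 = 0.009352 m/day.
In each layer the seepage velocity is v_i = q/n_i, so the layer transit time is t_i = b_i·n_i / q:
  layer 1 (fine sand): t_1 = 9.02 × 0.19 / 0.009352 = 183.3 d
  layer 2 (silt): t_2 = 13.7 × 0.07 / 0.009352 = 102.5 d
Total t = Σ t_i = 285.8 days = 0.7825 years.

0.782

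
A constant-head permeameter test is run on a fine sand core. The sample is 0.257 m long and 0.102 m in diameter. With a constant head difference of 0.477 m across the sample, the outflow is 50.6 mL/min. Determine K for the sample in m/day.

4.80

Cross-sectional area A = π·(d/2)² = π × (0.102/2)² = 0.008171 m².
Convert discharge: 50.6 mL/min = 8.433e-07 m³/s.
Darcy's law rearranged: K = Q·L / (A·Δh) = 8.433e-07 × 0.257 / (0.008171 × 0.477) = 5.561e-05 m/s = 4.804 m/day.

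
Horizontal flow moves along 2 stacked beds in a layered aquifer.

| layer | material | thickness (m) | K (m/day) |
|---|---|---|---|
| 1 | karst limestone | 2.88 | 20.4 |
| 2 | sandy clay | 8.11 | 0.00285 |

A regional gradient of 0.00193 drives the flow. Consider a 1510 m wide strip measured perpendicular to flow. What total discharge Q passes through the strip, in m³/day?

171

Flow is parallel to layering, so each bed carries its own Darcy discharge and the transmissivities add.
Σ(K_i·b_i) = 20.4×2.88 + 0.00285×8.11 = 58.78 m²/day.
Hydraulic gradient i = 0.00193.
Q = Σ(K_i·b_i) · W · i = 58.78 × 1510 × 0.001930 = 171.3 m³/day.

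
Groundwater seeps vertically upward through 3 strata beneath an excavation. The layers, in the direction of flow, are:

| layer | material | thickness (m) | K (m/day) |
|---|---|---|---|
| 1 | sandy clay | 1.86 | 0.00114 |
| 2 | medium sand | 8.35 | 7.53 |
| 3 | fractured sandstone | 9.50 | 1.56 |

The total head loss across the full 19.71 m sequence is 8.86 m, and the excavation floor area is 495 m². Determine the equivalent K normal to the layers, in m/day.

0.0120

Flow is perpendicular to layering, so the layers act in series and the equivalent K is the thickness-weighted harmonic mean.
Total thickness L = 1.86 + 8.35 + 9.50 = 19.71 m.
Σ(b_i/K_i) = 1.86/0.00114 + 8.35/7.53 + 9.50/1.56 = 1639 d.
K_eq = L / Σ(b_i/K_i) = 19.71 / 1639 = 0.01203 m/day.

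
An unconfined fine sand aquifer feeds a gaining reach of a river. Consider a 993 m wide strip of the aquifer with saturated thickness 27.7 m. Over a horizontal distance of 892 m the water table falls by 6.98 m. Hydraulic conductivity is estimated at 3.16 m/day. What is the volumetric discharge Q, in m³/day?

Cross-sectional area A = 993 × 27.7 = 27506 m².
Hydraulic gradient i = Δh / L = 6.98 / 892 = 0.007825.
Darcy's law: Q = K · A · i = 3.160 × 27506 × 0.007825 = 680.2 m³/day.

680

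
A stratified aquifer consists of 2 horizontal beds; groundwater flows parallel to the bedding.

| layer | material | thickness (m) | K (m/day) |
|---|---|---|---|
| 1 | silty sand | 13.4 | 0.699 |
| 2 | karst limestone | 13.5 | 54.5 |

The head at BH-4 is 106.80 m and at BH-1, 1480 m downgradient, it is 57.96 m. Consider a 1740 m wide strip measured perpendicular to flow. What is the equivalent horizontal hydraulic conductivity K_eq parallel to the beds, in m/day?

Flow is parallel to layering, so each bed carries its own Darcy discharge and the transmissivities add.
Σ(K_i·b_i) = 0.699×13.4 + 54.5×13.5 = 745.1 m²/day.
Total thickness b = 26.90 m, so K_eq = Σ(K_i·b_i)/b = 27.70 m/day.

27.7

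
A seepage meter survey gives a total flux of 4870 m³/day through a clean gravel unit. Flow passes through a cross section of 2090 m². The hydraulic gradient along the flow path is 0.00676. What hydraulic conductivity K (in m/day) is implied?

Hydraulic gradient i = 0.00676.
From Q = K·A·i, K = Q / (A·i) = 4870 / (2090 × 0.006760) = 344.7 m/day.

345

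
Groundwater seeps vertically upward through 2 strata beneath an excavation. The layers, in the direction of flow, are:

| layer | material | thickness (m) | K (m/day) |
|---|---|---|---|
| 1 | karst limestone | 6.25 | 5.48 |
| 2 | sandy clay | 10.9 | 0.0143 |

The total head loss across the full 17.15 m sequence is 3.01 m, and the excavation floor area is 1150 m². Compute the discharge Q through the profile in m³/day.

Flow is perpendicular to layering, so the layers act in series and the equivalent K is the thickness-weighted harmonic mean.
Total thickness L = 6.25 + 10.9 = 17.15 m.
Σ(b_i/K_i) = 6.25/5.48 + 10.9/0.0143 = 763.4 d.
K_eq = L / Σ(b_i/K_i) = 17.15 / 763.4 = 0.02247 m/day.
Q = K_eq · A · (Δh/L) = 0.02247 × 1150 × (3.01/17.15) = 4.534 m³/day.

4.53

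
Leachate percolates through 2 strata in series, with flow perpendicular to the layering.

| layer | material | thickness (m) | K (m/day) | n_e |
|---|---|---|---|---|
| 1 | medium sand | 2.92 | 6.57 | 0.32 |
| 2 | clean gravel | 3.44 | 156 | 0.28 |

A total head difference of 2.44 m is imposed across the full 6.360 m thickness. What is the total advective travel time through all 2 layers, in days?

With flow normal to the layers, continuity requires the same specific discharge q through every layer.
Σ(b_i/K_i) = 2.92/6.57 + 3.44/156 = 0.4665 d.
q = Δh / Σ(b_i/K_i) = 2.44 / 0.4665 = 5.230 m/day.
In each layer the seepage velocity is v_i = q/n_i, so the layer transit time is t_i = b_i·n_i / q:
  layer 1 (medium sand): t_1 = 2.92 × 0.32 / 5.230 = 0.1786 d
  layer 2 (clean gravel): t_2 = 3.44 × 0.28 / 5.230 = 0.1842 d
Total t = Σ t_i = 0.3628 days.

0.363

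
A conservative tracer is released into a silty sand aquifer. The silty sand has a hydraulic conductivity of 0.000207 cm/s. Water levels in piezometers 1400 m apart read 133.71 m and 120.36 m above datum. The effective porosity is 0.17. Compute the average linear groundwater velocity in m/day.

0.0100

Convert K: 0.000207 cm/s × 864 = 0.1788 m/day.
Hydraulic gradient i = (133.71 − 120.36) / 1400 = 13.35 / 1400 = 0.009536.
Darcy flux q = K · i = 0.1788 × 0.009536 = 0.001705 m/day.
Seepage velocity v = q / n_e = 0.001705 / 0.17 = 0.01003 m/day.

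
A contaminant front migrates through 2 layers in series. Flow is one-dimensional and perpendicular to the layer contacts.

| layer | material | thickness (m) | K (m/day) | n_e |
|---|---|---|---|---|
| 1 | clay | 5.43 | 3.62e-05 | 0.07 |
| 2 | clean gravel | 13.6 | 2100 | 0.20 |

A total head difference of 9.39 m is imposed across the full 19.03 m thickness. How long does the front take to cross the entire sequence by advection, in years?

136

With flow normal to the layers, continuity requires the same specific discharge q through every layer.
Σ(b_i/K_i) = 5.43/3.62e-05 + 13.6/2100 = 1.500e+05 d.
q = Δh / Σ(b_i/K_i) = 9.39 / 1.500e+05 = 6.260e-05 m/day.
In each layer the seepage velocity is v_i = q/n_i, so the layer transit time is t_i = b_i·n_i / q:
  layer 1 (clay): t_1 = 5.43 × 0.07 / 6.260e-05 = 6072 d
  layer 2 (clean gravel): t_2 = 13.6 × 0.20 / 6.260e-05 = 43450 d
Total t = Σ t_i = 49522 days = 135.6 years.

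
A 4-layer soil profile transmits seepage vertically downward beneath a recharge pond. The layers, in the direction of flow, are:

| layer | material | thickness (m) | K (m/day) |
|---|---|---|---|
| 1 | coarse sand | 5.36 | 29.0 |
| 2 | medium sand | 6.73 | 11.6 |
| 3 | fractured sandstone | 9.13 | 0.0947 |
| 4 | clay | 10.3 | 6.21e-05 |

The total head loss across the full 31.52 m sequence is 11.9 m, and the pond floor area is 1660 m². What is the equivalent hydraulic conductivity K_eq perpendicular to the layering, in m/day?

0.000190

Flow is perpendicular to layering, so the layers act in series and the equivalent K is the thickness-weighted harmonic mean.
Total thickness L = 5.36 + 6.73 + 9.13 + 10.3 = 31.52 m.
Σ(b_i/K_i) = 5.36/29.0 + 6.73/11.6 + 9.13/0.0947 + 10.3/6.21e-05 = 1.660e+05 d.
K_eq = L / Σ(b_i/K_i) = 31.52 / 1.660e+05 = 0.0001899 m/day.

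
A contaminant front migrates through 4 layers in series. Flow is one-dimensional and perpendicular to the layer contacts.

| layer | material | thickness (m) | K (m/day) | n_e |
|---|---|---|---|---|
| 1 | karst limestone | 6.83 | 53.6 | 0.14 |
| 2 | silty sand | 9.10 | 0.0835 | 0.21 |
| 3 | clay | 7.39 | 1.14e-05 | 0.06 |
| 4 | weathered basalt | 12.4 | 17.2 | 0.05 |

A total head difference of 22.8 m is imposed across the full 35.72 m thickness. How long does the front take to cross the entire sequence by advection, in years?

306

With flow normal to the layers, continuity requires the same specific discharge q through every layer.
Σ(b_i/K_i) = 6.83/53.6 + 9.10/0.0835 + 7.39/1.14e-05 + 12.4/17.2 = 6.484e+05 d.
q = Δh / Σ(b_i/K_i) = 22.8 / 6.484e+05 = 3.517e-05 m/day.
In each layer the seepage velocity is v_i = q/n_i, so the layer transit time is t_i = b_i·n_i / q:
  layer 1 (karst limestone): t_1 = 6.83 × 0.14 / 3.517e-05 = 27191 d
  layer 2 (silty sand): t_2 = 9.10 × 0.21 / 3.517e-05 = 54342 d
  layer 3 (clay): t_3 = 7.39 × 0.06 / 3.517e-05 = 12609 d
  layer 4 (weathered basalt): t_4 = 12.4 × 0.05 / 3.517e-05 = 17631 d
Total t = Σ t_i = 1.118e+05 days = 306.0 years.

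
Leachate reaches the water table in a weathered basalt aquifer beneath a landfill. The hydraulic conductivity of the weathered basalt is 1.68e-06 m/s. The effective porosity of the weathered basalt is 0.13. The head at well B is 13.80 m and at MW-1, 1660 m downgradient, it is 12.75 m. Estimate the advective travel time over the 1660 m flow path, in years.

6440

Convert K: 1.68e-06 m/s × 86400 = 0.1452 m/day.
Hydraulic gradient i = (13.80 − 12.75) / 1660 = 1.05 / 1660 = 0.0006325.
Darcy flux q = K · i = 0.1452 × 0.0006325 = 9.181e-05 m/day.
Seepage velocity v = q / n_e = 9.181e-05 / 0.13 = 0.0007063 m/day.
Travel time t = L / v = 1660 / 0.0007063 = 2.350e+06 days = 6435 years.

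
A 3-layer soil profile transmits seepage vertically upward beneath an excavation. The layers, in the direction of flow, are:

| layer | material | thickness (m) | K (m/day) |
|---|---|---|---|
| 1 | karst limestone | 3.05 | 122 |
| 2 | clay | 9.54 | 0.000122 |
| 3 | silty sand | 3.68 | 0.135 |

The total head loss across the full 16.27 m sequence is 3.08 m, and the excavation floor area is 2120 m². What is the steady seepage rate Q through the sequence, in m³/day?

0.0835

Flow is perpendicular to layering, so the layers act in series and the equivalent K is the thickness-weighted harmonic mean.
Total thickness L = 3.05 + 9.54 + 3.68 = 16.27 m.
Σ(b_i/K_i) = 3.05/122 + 9.54/0.000122 + 3.68/0.135 = 78224 d.
K_eq = L / Σ(b_i/K_i) = 16.27 / 78224 = 0.0002080 m/day.
Q = K_eq · A · (Δh/L) = 0.0002080 × 2120 × (3.08/16.27) = 0.08347 m³/day.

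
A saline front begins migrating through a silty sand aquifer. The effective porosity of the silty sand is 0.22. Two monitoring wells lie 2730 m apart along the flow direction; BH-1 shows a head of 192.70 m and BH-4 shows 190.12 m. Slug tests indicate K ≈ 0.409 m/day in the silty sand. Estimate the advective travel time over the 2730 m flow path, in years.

4250

Hydraulic gradient i = (192.70 − 190.12) / 2730 = 2.58 / 2730 = 0.0009451.
Darcy flux q = K · i = 0.4090 × 0.0009451 = 0.0003865 m/day.
Seepage velocity v = q / n_e = 0.0003865 / 0.22 = 0.001757 m/day.
Travel time t = L / v = 2730 / 0.001757 = 1.554e+06 days = 4254 years.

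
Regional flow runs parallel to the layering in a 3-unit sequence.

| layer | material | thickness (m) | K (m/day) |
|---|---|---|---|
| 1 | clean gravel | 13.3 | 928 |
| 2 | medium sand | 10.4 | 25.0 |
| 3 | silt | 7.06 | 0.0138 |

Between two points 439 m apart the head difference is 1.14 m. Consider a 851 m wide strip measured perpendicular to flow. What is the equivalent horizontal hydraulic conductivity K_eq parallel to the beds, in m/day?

410

Flow is parallel to layering, so each bed carries its own Darcy discharge and the transmissivities add.
Σ(K_i·b_i) = 928×13.3 + 25.0×10.4 + 0.0138×7.06 = 12602 m²/day.
Total thickness b = 30.76 m, so K_eq = Σ(K_i·b_i)/b = 409.7 m/day.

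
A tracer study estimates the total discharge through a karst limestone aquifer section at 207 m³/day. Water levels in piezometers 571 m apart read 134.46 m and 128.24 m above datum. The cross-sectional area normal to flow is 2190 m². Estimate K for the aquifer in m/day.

Hydraulic gradient i = (134.46 − 128.24) / 571 = 6.22 / 571 = 0.01089.
From Q = K·A·i, K = Q / (A·i) = 207 / (2190 × 0.01089) = 8.677 m/day.

8.68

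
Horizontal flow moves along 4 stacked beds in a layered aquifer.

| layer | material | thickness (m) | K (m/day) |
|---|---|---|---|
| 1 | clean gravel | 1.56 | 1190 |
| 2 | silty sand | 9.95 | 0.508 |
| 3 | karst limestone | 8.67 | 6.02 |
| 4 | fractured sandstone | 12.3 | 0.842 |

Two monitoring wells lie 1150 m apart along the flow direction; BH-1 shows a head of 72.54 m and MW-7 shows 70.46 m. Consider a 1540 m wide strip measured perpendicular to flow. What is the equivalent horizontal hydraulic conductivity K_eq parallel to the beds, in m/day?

Flow is parallel to layering, so each bed carries its own Darcy discharge and the transmissivities add.
Σ(K_i·b_i) = 1190×1.56 + 0.508×9.95 + 6.02×8.67 + 0.842×12.3 = 1924 m²/day.
Total thickness b = 32.48 m, so K_eq = Σ(K_i·b_i)/b = 59.24 m/day.

59.2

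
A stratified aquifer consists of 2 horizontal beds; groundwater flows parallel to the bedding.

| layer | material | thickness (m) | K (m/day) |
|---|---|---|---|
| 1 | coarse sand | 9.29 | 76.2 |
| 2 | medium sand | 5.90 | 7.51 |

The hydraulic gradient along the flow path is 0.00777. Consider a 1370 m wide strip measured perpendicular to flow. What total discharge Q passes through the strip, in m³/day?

8010

Flow is parallel to layering, so each bed carries its own Darcy discharge and the transmissivities add.
Σ(K_i·b_i) = 76.2×9.29 + 7.51×5.90 = 752.2 m²/day.
Hydraulic gradient i = 0.00777.
Q = Σ(K_i·b_i) · W · i = 752.2 × 1370 × 0.007770 = 8007 m³/day.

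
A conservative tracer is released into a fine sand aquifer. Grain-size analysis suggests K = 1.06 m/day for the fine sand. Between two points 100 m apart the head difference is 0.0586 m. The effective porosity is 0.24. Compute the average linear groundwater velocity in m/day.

0.00259

Hydraulic gradient i = Δh / L = 0.0586 / 100 = 0.0005860.
Darcy flux q = K · i = 1.060 × 0.0005860 = 0.0006212 m/day.
Seepage velocity v = q / n_e = 0.0006212 / 0.24 = 0.002588 m/day.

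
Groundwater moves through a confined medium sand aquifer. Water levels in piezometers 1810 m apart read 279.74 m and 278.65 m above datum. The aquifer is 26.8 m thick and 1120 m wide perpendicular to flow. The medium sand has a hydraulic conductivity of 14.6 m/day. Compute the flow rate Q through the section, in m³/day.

Cross-sectional area A = 1120 × 26.8 = 30016 m².
Hydraulic gradient i = (279.74 − 278.65) / 1810 = 1.09 / 1810 = 0.0006022.
Darcy's law: Q = K · A · i = 14.60 × 30016 × 0.0006022 = 263.9 m³/day.

264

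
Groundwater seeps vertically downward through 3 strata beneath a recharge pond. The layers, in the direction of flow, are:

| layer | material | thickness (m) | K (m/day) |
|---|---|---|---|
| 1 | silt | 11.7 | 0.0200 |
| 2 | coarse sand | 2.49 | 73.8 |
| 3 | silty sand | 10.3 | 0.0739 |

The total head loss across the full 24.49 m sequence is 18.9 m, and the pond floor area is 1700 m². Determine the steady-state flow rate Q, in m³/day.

Flow is perpendicular to layering, so the layers act in series and the equivalent K is the thickness-weighted harmonic mean.
Total thickness L = 11.7 + 2.49 + 10.3 = 24.49 m.
Σ(b_i/K_i) = 11.7/0.0200 + 2.49/73.8 + 10.3/0.0739 = 724.4 d.
K_eq = L / Σ(b_i/K_i) = 24.49 / 724.4 = 0.03381 m/day.
Q = K_eq · A · (Δh/L) = 0.03381 × 1700 × (18.9/24.49) = 44.35 m³/day.

44.4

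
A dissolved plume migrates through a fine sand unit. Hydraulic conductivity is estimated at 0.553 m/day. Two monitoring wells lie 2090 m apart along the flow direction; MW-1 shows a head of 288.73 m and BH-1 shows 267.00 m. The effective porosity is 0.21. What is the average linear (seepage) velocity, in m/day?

Hydraulic gradient i = (288.73 − 267.00) / 2090 = 21.73 / 2090 = 0.01040.
Darcy flux q = K · i = 0.5530 × 0.01040 = 0.005750 m/day.
Seepage velocity v = q / n_e = 0.005750 / 0.21 = 0.02738 m/day.

0.0274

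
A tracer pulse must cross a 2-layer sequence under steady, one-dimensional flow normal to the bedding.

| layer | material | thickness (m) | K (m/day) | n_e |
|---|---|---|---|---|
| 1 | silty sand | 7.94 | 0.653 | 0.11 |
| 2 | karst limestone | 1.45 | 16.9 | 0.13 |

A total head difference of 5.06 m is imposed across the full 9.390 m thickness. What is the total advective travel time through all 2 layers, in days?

With flow normal to the layers, continuity requires the same specific discharge q through every layer.
Σ(b_i/K_i) = 7.94/0.653 + 1.45/16.9 = 12.25 d.
q = Δh / Σ(b_i/K_i) = 5.06 / 12.25 = 0.4132 m/day.
In each layer the seepage velocity is v_i = q/n_i, so the layer transit time is t_i = b_i·n_i / q:
  layer 1 (silty sand): t_1 = 7.94 × 0.11 / 0.4132 = 2.114 d
  layer 2 (karst limestone): t_2 = 1.45 × 0.13 / 0.4132 = 0.4562 d
Total t = Σ t_i = 2.570 days.

2.57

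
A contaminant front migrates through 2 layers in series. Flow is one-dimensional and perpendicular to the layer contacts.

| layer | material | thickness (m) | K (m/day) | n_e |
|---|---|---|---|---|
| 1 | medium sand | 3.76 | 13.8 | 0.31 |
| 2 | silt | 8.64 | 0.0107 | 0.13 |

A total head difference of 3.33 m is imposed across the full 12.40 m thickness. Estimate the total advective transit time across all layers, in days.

555

With flow normal to the layers, continuity requires the same specific discharge q through every layer.
Σ(b_i/K_i) = 3.76/13.8 + 8.64/0.0107 = 807.7 d.
q = Δh / Σ(b_i/K_i) = 3.33 / 807.7 = 0.004123 m/day.
In each layer the seepage velocity is v_i = q/n_i, so the layer transit time is t_i = b_i·n_i / q:
  layer 1 (medium sand): t_1 = 3.76 × 0.31 / 0.004123 = 282.7 d
  layer 2 (silt): t_2 = 8.64 × 0.13 / 0.004123 = 272.5 d
Total t = Σ t_i = 555.2 days.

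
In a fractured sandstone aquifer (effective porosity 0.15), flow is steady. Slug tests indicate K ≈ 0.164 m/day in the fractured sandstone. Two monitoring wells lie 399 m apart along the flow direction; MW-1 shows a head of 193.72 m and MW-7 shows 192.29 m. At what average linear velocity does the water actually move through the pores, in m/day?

Hydraulic gradient i = (193.72 − 192.29) / 399 = 1.43 / 399 = 0.003584.
Darcy flux q = K · i = 0.1640 × 0.003584 = 0.0005878 m/day.
Seepage velocity v = q / n_e = 0.0005878 / 0.15 = 0.003918 m/day.

0.00392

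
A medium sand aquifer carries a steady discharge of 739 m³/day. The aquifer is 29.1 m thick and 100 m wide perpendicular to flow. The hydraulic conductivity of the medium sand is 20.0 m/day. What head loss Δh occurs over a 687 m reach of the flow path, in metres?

Cross-sectional area A = 100 × 29.1 = 2910 m².
From Q = K·A·i, i = Q / (K·A) = 739 / (20.00 × 2910) = 0.01270.
Head loss Δh = i · L = 0.01270 × 687 = 8.723 m.

8.72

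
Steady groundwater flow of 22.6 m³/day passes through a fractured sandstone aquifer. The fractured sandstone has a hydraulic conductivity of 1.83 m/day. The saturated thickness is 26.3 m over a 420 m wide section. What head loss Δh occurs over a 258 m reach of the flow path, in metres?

0.288

Cross-sectional area A = 420 × 26.3 = 11046 m².
From Q = K·A·i, i = Q / (K·A) = 22.6 / (1.830 × 11046) = 0.001118.
Head loss Δh = i · L = 0.001118 × 258 = 0.2885 m.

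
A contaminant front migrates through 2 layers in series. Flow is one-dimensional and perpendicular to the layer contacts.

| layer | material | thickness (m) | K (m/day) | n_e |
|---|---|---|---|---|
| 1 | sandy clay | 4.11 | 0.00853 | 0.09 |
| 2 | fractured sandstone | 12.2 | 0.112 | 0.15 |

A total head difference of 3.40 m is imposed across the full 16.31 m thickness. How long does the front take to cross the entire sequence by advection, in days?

With flow normal to the layers, continuity requires the same specific discharge q through every layer.
Σ(b_i/K_i) = 4.11/0.00853 + 12.2/0.112 = 590.8 d.
q = Δh / Σ(b_i/K_i) = 3.40 / 590.8 = 0.005755 m/day.
In each layer the seepage velocity is v_i = q/n_i, so the layer transit time is t_i = b_i·n_i / q:
  layer 1 (sandy clay): t_1 = 4.11 × 0.09 / 0.005755 = 64.27 d
  layer 2 (fractured sandstone): t_2 = 12.2 × 0.15 / 0.005755 = 318.0 d
Total t = Σ t_i = 382.2 days.

382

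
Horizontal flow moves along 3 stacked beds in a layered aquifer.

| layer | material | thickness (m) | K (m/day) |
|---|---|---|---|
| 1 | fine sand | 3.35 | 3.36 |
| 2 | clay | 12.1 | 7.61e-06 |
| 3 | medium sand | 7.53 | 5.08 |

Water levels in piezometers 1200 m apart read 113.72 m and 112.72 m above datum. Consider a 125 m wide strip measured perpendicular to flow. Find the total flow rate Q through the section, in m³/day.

5.16

Flow is parallel to layering, so each bed carries its own Darcy discharge and the transmissivities add.
Σ(K_i·b_i) = 3.36×3.35 + 7.61e-06×12.1 + 5.08×7.53 = 49.51 m²/day.
Hydraulic gradient i = (113.72 − 112.72) / 1200 = 1 / 1200 = 0.0008333.
Q = Σ(K_i·b_i) · W · i = 49.51 × 125 × 0.0008333 = 5.157 m³/day.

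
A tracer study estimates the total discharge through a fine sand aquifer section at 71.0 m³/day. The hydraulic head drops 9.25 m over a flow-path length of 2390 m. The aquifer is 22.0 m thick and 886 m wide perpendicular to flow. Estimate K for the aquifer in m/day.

Cross-sectional area A = 886 × 22.0 = 19492 m².
Hydraulic gradient i = Δh / L = 9.25 / 2390 = 0.003870.
From Q = K·A·i, K = Q / (A·i) = 71.0 / (19492 × 0.003870) = 0.9411 m/day.

0.941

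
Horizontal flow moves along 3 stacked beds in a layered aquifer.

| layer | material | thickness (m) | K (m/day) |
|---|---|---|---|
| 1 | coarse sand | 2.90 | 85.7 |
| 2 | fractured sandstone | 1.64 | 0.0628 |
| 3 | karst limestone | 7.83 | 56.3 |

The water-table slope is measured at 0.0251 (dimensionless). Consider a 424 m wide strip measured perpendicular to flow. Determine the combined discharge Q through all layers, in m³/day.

7340

Flow is parallel to layering, so each bed carries its own Darcy discharge and the transmissivities add.
Σ(K_i·b_i) = 85.7×2.90 + 0.0628×1.64 + 56.3×7.83 = 689.5 m²/day.
Hydraulic gradient i = 0.0251.
Q = Σ(K_i·b_i) · W · i = 689.5 × 424 × 0.02510 = 7338 m³/day.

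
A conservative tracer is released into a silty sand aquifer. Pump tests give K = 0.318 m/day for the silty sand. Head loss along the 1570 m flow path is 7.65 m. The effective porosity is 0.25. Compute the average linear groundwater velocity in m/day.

Hydraulic gradient i = Δh / L = 7.65 / 1570 = 0.004873.
Darcy flux q = K · i = 0.3180 × 0.004873 = 0.001549 m/day.
Seepage velocity v = q / n_e = 0.001549 / 0.25 = 0.006198 m/day.

0.00620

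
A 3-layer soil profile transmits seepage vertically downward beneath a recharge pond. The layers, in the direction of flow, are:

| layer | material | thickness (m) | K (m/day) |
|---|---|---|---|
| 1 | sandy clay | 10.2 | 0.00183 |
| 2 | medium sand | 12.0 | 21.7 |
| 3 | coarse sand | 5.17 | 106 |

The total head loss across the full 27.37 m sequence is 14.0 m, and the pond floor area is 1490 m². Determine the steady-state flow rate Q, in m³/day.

Flow is perpendicular to layering, so the layers act in series and the equivalent K is the thickness-weighted harmonic mean.
Total thickness L = 10.2 + 12.0 + 5.17 = 27.37 m.
Σ(b_i/K_i) = 10.2/0.00183 + 12.0/21.7 + 5.17/106 = 5574 d.
K_eq = L / Σ(b_i/K_i) = 27.37 / 5574 = 0.004910 m/day.
Q = K_eq · A · (Δh/L) = 0.004910 × 1490 × (14.0/27.37) = 3.742 m³/day.

3.74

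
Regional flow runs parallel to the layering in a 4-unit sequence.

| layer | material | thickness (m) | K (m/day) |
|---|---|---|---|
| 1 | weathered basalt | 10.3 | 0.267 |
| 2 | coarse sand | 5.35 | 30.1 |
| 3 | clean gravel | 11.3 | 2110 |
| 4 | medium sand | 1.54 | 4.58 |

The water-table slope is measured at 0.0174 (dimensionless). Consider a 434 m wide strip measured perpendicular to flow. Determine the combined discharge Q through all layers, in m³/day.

181000

Flow is parallel to layering, so each bed carries its own Darcy discharge and the transmissivities add.
Σ(K_i·b_i) = 0.267×10.3 + 30.1×5.35 + 2110×11.3 + 4.58×1.54 = 24014 m²/day.
Hydraulic gradient i = 0.0174.
Q = Σ(K_i·b_i) · W · i = 24014 × 434 × 0.01740 = 1.813e+05 m³/day.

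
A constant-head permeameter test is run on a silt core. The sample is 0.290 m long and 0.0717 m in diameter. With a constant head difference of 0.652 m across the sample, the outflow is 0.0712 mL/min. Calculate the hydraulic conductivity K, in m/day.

Cross-sectional area A = π·(d/2)² = π × (0.0717/2)² = 0.004038 m².
Convert discharge: 0.0712 mL/min = 1.187e-09 m³/s.
Darcy's law rearranged: K = Q·L / (A·Δh) = 1.187e-09 × 0.290 / (0.004038 × 0.652) = 1.307e-07 m/s = 0.01129 m/day.

0.0113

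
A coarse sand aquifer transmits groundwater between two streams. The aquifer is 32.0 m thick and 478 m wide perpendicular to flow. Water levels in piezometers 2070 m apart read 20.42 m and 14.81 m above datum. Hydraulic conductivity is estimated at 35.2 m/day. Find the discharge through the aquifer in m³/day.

Cross-sectional area A = 478 × 32.0 = 15296 m².
Hydraulic gradient i = (20.42 − 14.81) / 2070 = 5.61 / 2070 = 0.002710.
Darcy's law: Q = K · A · i = 35.20 × 15296 × 0.002710 = 1459 m³/day.

1460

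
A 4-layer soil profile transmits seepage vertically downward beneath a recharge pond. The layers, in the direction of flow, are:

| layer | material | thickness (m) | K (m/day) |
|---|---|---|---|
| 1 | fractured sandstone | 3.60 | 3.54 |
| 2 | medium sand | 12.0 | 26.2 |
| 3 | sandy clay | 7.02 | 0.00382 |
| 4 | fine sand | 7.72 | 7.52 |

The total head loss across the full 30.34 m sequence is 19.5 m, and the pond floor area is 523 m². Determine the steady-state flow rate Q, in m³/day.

Flow is perpendicular to layering, so the layers act in series and the equivalent K is the thickness-weighted harmonic mean.
Total thickness L = 3.60 + 12.0 + 7.02 + 7.72 = 30.34 m.
Σ(b_i/K_i) = 3.60/3.54 + 12.0/26.2 + 7.02/0.00382 + 7.72/7.52 = 1840 d.
K_eq = L / Σ(b_i/K_i) = 30.34 / 1840 = 0.01649 m/day.
Q = K_eq · A · (Δh/L) = 0.01649 × 523 × (19.5/30.34) = 5.542 m³/day.

5.54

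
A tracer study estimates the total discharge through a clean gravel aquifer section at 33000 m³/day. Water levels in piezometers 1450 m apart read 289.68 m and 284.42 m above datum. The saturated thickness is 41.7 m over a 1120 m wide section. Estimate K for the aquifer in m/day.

Cross-sectional area A = 1120 × 41.7 = 46704 m².
Hydraulic gradient i = (289.68 − 284.42) / 1450 = 5.26 / 1450 = 0.003628.
From Q = K·A·i, K = Q / (A·i) = 33000 / (46704 × 0.003628) = 194.8 m/day.

195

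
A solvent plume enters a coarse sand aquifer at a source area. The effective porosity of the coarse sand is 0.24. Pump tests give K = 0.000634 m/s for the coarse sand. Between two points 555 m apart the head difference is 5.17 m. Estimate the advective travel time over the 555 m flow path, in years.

0.715

Convert K: 0.000634 m/s × 86400 = 54.78 m/day.
Hydraulic gradient i = Δh / L = 5.17 / 555 = 0.009315.
Darcy flux q = K · i = 54.78 × 0.009315 = 0.5103 m/day.
Seepage velocity v = q / n_e = 0.5103 / 0.24 = 2.126 m/day.
Travel time t = L / v = 555 / 2.126 = 261.0 days = 0.7147 years.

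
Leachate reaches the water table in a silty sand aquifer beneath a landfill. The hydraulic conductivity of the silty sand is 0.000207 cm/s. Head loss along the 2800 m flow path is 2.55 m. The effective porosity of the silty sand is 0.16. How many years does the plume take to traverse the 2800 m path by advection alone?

Convert K: 0.000207 cm/s × 864 = 0.1788 m/day.
Hydraulic gradient i = Δh / L = 2.55 / 2800 = 0.0009107.
Darcy flux q = K · i = 0.1788 × 0.0009107 = 0.0001629 m/day.
Seepage velocity v = q / n_e = 0.0001629 / 0.16 = 0.001018 m/day.
Travel time t = L / v = 2800 / 0.001018 = 2.751e+06 days = 7530 years.

7530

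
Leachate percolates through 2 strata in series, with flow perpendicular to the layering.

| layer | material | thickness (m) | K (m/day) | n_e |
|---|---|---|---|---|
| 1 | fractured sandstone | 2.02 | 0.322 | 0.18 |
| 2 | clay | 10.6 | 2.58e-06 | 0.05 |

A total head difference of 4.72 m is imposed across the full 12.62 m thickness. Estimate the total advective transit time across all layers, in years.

With flow normal to the layers, continuity requires the same specific discharge q through every layer.
Σ(b_i/K_i) = 2.02/0.322 + 10.6/2.58e-06 = 4.109e+06 d.
q = Δh / Σ(b_i/K_i) = 4.72 / 4.109e+06 = 1.149e-06 m/day.
In each layer the seepage velocity is v_i = q/n_i, so the layer transit time is t_i = b_i·n_i / q:
  layer 1 (fractured sandstone): t_1 = 2.02 × 0.18 / 1.149e-06 = 3.165e+05 d
  layer 2 (clay): t_2 = 10.6 × 0.05 / 1.149e-06 = 4.613e+05 d
Total t = Σ t_i = 7.778e+05 days = 2130 years.

2130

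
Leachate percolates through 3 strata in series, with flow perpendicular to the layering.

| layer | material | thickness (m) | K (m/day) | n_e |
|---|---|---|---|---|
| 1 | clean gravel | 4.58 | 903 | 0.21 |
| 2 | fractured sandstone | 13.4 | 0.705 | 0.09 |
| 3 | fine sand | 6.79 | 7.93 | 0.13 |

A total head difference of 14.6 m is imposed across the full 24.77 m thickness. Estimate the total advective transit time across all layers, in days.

With flow normal to the layers, continuity requires the same specific discharge q through every layer.
Σ(b_i/K_i) = 4.58/903 + 13.4/0.705 + 6.79/7.93 = 19.87 d.
q = Δh / Σ(b_i/K_i) = 14.6 / 19.87 = 0.7348 m/day.
In each layer the seepage velocity is v_i = q/n_i, so the layer transit time is t_i = b_i·n_i / q:
  layer 1 (clean gravel): t_1 = 4.58 × 0.21 / 0.7348 = 1.309 d
  layer 2 (fractured sandstone): t_2 = 13.4 × 0.09 / 0.7348 = 1.641 d
  layer 3 (fine sand): t_3 = 6.79 × 0.13 / 0.7348 = 1.201 d
Total t = Σ t_i = 4.151 days.

4.15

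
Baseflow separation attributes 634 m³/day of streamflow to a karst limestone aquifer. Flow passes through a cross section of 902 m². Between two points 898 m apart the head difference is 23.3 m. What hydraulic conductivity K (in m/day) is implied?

Hydraulic gradient i = Δh / L = 23.3 / 898 = 0.02595.
From Q = K·A·i, K = Q / (A·i) = 634 / (902.0 × 0.02595) = 27.09 m/day.

27.1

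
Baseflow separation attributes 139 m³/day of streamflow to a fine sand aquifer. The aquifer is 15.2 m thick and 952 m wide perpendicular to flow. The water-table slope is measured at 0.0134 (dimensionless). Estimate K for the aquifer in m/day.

0.717

Cross-sectional area A = 952 × 15.2 = 14470 m².
Hydraulic gradient i = 0.0134.
From Q = K·A·i, K = Q / (A·i) = 139 / (14470 × 0.01340) = 0.7169 m/day.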